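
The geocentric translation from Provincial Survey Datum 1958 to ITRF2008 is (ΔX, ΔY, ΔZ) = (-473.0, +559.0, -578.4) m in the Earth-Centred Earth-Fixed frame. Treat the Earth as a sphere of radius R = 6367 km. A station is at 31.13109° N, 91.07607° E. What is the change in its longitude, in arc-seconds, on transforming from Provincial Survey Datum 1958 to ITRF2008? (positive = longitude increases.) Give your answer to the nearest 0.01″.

sin φ = 0.516998, cos φ = 0.855987, sin λ = 0.999824, cos λ = -0.018780.
East component: ΔE = −sin λ·ΔX + cos λ·ΔY = −(0.999824)(-473.0) + (-0.018780)(559.0) = 462.42 m.
1° of latitude spans πR/180 = 111125 m; at latitude φ, 1° of longitude spans that × cos φ = 95121.6 m, so Δλ = 462.42 / 95121.6 × 3600 = 17.501″.

Δλ = 17.50″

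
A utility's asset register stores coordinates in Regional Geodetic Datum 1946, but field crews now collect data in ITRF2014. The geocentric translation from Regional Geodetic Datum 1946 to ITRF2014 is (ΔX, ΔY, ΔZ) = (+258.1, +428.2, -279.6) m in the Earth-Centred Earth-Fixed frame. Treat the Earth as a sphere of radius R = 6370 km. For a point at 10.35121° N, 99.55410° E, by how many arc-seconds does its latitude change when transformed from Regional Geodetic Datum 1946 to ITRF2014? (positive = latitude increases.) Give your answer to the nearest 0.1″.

Δφ = -11.1″

sin φ = 0.179682, cos φ = 0.983725, sin λ = 0.986129, cos λ = -0.165979.
North component: ΔN = −sin φ cos λ·ΔX − sin φ sin λ·ΔY + cos φ·ΔZ = −(0.179682)(-0.165979)(258.1) − (0.179682)(0.986129)(428.2) + (0.983725)(-279.6) = -343.22 m.
1° of latitude spans πR/180 = 111177 m, so Δφ = -343.22 / 111177 × 3600 = -11.114″.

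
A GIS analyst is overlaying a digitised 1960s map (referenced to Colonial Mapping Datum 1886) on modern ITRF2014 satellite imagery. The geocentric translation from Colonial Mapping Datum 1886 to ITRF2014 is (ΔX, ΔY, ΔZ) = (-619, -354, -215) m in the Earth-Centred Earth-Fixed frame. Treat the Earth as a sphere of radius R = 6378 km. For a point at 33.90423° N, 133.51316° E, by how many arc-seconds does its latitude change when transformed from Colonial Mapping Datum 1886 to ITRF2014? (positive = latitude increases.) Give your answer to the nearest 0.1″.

sin φ = 0.557806, cos φ = 0.829971, sin λ = 0.725216, cos λ = -0.688521.
North component: ΔN = −sin φ cos λ·ΔX − sin φ sin λ·ΔY + cos φ·ΔZ = −(0.557806)(-0.688521)(-619) − (0.557806)(0.725216)(-354) + (0.829971)(-215) = -272.97 m.
1° of latitude spans πR/180 = 111317 m, so Δφ = -272.97 / 111317 × 3600 = -8.828″.

Δφ = -8.8″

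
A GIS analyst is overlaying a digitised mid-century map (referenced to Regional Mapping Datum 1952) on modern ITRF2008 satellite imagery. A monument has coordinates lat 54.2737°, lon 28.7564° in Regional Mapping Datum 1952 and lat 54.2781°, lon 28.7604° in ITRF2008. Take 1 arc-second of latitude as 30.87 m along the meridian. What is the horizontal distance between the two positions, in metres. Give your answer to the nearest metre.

Δφ = 54.2781° − 54.2737° = +0.0044°; Δλ = 28.7604° − 28.7564° = +0.0040°.
1° of latitude = 3600 × 30.87 = 111132 m.
ΔN = Δφ × 111132 = 489.0 m; ΔE = Δλ × 111132 × cos(54.2737°) = +0.0040 × 111132 × 0.583914 = 259.6 m.
Distance = √(ΔE² + ΔN²) = √(259.6² + 489.0²) = 553.6 m.

554 m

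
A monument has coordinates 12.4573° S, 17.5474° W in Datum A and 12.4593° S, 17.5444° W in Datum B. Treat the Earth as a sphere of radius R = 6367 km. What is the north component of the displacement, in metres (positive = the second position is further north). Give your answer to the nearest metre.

Δφ = -12.4593° − -12.4573° = -0.0020°; Δλ = -17.5444° − -17.5474° = +0.0030°.
1° along a meridian = πR/180 = 111125 m.
ΔN = Δφ × 111125 = -222.3 m; ΔE = Δλ × 111125 × cos(-12.4573°) = +0.0030 × 111125 × 0.976457 = 325.5 m.

ΔN = -222 m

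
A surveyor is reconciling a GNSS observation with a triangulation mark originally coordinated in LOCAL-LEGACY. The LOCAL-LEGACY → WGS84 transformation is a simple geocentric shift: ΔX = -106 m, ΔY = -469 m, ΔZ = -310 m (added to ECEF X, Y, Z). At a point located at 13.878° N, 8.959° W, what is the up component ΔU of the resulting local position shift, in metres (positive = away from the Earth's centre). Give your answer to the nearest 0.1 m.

At φ = 13.878°, λ = -8.959°: sin φ = 0.239855, cos φ = 0.970809, sin λ = -0.155728, cos λ = 0.987800.
ΔU = cos φ cos λ·ΔX + cos φ sin λ·ΔY + sin φ·ΔZ = (0.970809)(0.987800)(-106) + (0.970809)(-0.155728)(-469) + (0.239855)(-310) = -105.10 m.

ΔU = -105.1 m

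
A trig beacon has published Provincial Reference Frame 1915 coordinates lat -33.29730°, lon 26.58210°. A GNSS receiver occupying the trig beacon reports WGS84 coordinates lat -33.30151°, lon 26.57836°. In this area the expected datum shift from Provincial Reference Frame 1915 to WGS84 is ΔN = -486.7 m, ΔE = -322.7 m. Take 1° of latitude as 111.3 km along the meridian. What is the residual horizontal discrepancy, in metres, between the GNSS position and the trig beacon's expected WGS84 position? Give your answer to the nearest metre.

Observed coordinate differences: Δφ = -0.00421°, Δλ = -0.00374°.
Converting to metres (1° lat = 111300 m, cos φ = 0.835833): observed ΔN = -468.6 m, observed ΔE = -347.9 m.
Subtracting the expected shift leaves a residual of -468.6 − (-486.7) = 18.1 m north and -347.9 − (-322.7) = -25.2 m east.
Residual distance = √(18.1² + (-25.2)²) = 31.1 m.

31 m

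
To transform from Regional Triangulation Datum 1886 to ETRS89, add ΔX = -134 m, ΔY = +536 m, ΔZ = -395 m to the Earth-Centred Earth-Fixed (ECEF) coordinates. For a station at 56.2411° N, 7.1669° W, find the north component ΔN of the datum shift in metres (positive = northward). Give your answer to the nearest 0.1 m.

The local north axis is (−sin φ cos λ, −sin φ sin λ, cos φ), giving ΔN = 110.535 + 55.596 − 219.501 = -53.37 m.

ΔN = -53.4 m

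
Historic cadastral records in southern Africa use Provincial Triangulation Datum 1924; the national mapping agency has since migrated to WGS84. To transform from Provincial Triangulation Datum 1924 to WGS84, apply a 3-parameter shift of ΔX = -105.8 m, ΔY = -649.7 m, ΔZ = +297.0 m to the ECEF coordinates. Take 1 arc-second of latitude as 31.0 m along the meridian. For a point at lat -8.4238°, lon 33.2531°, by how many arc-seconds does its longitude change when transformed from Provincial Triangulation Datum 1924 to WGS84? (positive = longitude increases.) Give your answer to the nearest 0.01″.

sin φ = -0.146494, cos φ = 0.989212, sin λ = 0.548338, cos λ = 0.836256.
East component: ΔE = −sin λ·ΔX + cos λ·ΔY = −(0.548338)(-105.8) + (0.836256)(-649.7) = -485.30 m.
1° of latitude spans 3600 × 31.00 = 111600 m; at latitude φ, 1° of longitude spans that × cos φ = 110396.0 m, so Δλ = -485.30 / 110396.0 × 3600 = -15.826″.

Δλ = -15.83″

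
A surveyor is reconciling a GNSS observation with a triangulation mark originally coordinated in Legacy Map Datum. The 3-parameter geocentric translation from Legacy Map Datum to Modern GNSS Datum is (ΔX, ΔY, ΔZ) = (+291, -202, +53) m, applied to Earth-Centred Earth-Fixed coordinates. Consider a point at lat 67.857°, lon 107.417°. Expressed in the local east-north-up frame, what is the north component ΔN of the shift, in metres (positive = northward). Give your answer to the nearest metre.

ΔN = 279 m

At φ = 67.857°, λ = 107.417°: sin φ = 0.926246, cos φ = 0.376920, sin λ = 0.954152, cos λ = -0.299324.
ΔN = −sin φ cos λ·ΔX − sin φ sin λ·ΔY + cos φ·ΔZ = −(0.926246)(-0.299324)(291) − (0.926246)(0.954152)(-202) + (0.376920)(53) = 279.18 m.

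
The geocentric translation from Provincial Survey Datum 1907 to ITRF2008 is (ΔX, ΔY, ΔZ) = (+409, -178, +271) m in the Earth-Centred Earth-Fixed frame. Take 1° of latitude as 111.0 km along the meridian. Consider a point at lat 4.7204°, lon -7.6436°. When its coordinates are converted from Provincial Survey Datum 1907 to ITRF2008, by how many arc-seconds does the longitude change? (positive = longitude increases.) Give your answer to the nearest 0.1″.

sin φ = 0.082293, cos φ = 0.996608, sin λ = -0.133011, cos λ = 0.991115.
East component: ΔE = −sin λ·ΔX + cos λ·ΔY = −(-0.133011)(409) + (0.991115)(-178) = -122.02 m.
1° of latitude spans 111000 m; at latitude φ, 1° of longitude spans that × cos φ = 110623.5 m, so Δλ = -122.02 / 110623.5 × 3600 = -3.971″.

Δλ = -4.0″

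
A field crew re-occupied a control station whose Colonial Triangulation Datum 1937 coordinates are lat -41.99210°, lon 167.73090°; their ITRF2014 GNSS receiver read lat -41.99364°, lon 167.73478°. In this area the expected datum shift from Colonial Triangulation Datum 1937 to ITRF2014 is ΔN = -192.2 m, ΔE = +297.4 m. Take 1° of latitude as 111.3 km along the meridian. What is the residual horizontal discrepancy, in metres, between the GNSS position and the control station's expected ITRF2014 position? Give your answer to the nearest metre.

Observed coordinate differences: Δφ = -0.00154°, Δλ = +0.00388°.
Converting to metres (1° lat = 111300 m, cos φ = 0.743237): observed ΔN = -171.4 m, observed ΔE = 321.0 m.
Subtracting the expected shift leaves a residual of -171.4 − (-192.2) = 20.8 m north and 321.0 − (297.4) = 23.6 m east.
Residual distance = √(20.8² + 23.6²) = 31.4 m.

31 m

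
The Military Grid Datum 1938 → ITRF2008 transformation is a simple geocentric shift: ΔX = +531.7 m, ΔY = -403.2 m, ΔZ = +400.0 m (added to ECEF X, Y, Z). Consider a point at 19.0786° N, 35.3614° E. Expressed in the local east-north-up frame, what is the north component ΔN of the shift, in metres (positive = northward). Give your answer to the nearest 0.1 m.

ΔN = 312.6 m

At φ = 19.0786°, λ = 35.3614°: sin φ = 0.326865, cos φ = 0.945071, sin λ = 0.578732, cos λ = 0.815518.
ΔN = −sin φ cos λ·ΔX − sin φ sin λ·ΔY + cos φ·ΔZ = −(0.326865)(0.815518)(531.7) − (0.326865)(0.578732)(-403.2) + (0.945071)(400.0) = 312.57 m.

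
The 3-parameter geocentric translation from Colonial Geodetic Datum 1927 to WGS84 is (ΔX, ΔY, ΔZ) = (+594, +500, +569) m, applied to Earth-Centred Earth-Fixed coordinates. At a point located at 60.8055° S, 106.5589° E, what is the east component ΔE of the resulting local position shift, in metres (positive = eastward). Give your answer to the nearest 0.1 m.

ΔE = -711.9 m

At φ = -60.8055°, λ = 106.5589°: sin φ = -0.872969, cos φ = 0.487776, sin λ = 0.958527, cos λ = -0.285001.
ΔE = −sin λ·ΔX + cos λ·ΔY = −(0.958527)·(594) + (-0.285001)·(500) = -711.87 m.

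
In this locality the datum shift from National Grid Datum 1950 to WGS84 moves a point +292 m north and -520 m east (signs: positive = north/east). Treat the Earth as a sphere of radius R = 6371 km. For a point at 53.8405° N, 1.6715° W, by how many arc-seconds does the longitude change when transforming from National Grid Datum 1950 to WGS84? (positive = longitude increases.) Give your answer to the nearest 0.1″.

Δλ = -28.5″

At latitude 53.8405°, cos φ = 0.590035.
One radian of longitude at latitude φ spans R cos φ, so Δλ = ΔE / (R cos φ) = -520.0 / (6371000 × 0.590035) = -1.3833e-04 rad = -28.533″.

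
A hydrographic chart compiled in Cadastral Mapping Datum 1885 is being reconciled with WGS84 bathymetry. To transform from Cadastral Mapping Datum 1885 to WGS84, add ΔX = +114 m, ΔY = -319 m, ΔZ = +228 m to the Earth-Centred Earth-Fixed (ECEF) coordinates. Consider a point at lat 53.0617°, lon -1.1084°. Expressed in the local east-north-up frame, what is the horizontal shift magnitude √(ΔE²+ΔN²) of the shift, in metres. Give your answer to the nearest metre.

319 m

At φ = 53.0617°, λ = -1.1084°: sin φ = 0.799283, cos φ = 0.600955, sin λ = -0.019344, cos λ = 0.999813.
ΔE = −sin λ·ΔX + cos λ·ΔY = −(-0.019344)·(114) + (0.999813)·(-319) = -316.74 m.
ΔN = −sin φ cos λ·ΔX − sin φ sin λ·ΔY + cos φ·ΔZ = −(0.799283)(0.999813)(114) − (0.799283)(-0.019344)(-319) + (0.600955)(228) = 40.98 m.
Horizontal magnitude = √(ΔE² + ΔN²) = √((-316.74)² + 40.98²) = 319.38 m.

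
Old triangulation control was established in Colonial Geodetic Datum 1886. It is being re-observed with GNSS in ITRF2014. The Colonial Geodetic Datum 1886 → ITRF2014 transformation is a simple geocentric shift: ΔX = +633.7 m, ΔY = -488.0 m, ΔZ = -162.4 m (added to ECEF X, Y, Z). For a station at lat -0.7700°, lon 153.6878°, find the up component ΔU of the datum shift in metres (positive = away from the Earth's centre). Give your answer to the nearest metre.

At φ = -0.7700°, λ = 153.6878°: sin φ = -0.013439, cos φ = 0.999910, sin λ = 0.443262, cos λ = -0.896392.
ΔU = cos φ cos λ·ΔX + cos φ sin λ·ΔY + sin φ·ΔZ = (0.999910)(-0.896392)(633.7) + (0.999910)(0.443262)(-488.0) + (-0.013439)(-162.4) = -782.10 m.

ΔU = -782 m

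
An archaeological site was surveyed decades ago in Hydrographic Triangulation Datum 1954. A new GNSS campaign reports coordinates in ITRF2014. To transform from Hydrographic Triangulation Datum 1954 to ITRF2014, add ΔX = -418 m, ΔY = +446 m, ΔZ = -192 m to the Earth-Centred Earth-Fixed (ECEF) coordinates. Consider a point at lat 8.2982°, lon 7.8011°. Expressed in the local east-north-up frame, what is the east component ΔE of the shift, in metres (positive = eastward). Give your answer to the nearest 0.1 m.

ΔE = 498.6 m

The local east axis at (φ, λ) is (−sin λ, cos λ, 0), so ΔE = −sin(7.8011°)·(-418) + cos(7.8011°)·446 = 498.61 m.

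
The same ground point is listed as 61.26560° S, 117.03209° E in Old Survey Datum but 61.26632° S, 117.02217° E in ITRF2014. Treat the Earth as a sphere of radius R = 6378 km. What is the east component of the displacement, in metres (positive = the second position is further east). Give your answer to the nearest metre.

ΔE = -531 m

Δφ = -61.26632° − -61.26560° = -0.00072°; Δλ = 117.02217° − 117.03209° = -0.00992°.
1° along a meridian = πR/180 = 111317 m.
ΔN = Δφ × 111317 = -80.1 m; ΔE = Δλ × 111317 × cos(-61.26560°) = -0.00992 × 111317 × 0.480750 = -530.9 m.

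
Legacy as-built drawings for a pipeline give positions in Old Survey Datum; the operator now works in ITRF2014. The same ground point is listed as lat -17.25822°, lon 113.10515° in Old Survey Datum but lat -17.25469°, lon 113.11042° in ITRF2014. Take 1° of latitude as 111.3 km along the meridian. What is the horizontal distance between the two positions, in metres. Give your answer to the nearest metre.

Δφ = -17.25469° − -17.25822° = +0.00353°; Δλ = 113.11042° − 113.10515° = +0.00527°.
ΔN = Δφ × 111300 = 392.9 m; ΔE = Δλ × 111300 × cos(-17.25822°) = +0.00527 × 111300 × 0.954977 = 560.1 m.
Distance = √(ΔE² + ΔN²) = √(560.1² + 392.9²) = 684.2 m.

684 m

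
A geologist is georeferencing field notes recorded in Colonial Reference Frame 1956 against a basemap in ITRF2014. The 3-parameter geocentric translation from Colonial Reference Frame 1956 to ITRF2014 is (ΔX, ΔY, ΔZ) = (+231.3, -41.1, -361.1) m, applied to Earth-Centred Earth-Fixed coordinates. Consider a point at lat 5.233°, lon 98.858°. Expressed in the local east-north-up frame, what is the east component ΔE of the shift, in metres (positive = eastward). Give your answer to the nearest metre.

ΔE = -222 m

The local east axis at (φ, λ) is (−sin λ, cos λ, 0), so ΔE = −sin(98.858°)·231.3 + cos(98.858°)·(-41.1) = -222.21 m.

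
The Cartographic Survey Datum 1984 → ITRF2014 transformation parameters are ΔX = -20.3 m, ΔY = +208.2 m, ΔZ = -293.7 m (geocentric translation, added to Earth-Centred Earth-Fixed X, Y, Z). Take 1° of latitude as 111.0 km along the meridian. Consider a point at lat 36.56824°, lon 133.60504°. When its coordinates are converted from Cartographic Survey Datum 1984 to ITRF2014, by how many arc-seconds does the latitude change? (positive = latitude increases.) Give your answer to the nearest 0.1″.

sin φ = 0.595780, cos φ = 0.803148, sin λ = 0.724111, cos λ = -0.689683.
North component: ΔN = −sin φ cos λ·ΔX − sin φ sin λ·ΔY + cos φ·ΔZ = −(0.595780)(-0.689683)(-20.3) − (0.595780)(0.724111)(208.2) + (0.803148)(-293.7) = -334.05 m.
1° of latitude spans 111000 m, so Δφ = -334.05 / 111000 × 3600 = -10.834″.

Δφ = -10.8″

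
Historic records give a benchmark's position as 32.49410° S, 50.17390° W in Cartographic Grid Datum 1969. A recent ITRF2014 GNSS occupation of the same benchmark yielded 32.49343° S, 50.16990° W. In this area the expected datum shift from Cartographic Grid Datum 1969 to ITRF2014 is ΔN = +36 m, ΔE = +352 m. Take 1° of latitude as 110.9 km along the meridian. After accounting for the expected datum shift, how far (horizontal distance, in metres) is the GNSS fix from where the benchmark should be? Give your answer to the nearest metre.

Observed coordinate differences: Δφ = +0.00067°, Δλ = +0.00400°.
Converting to metres (1° lat = 110900 m, cos φ = 0.843447): observed ΔN = 74.3 m, observed ΔE = 374.2 m.
Subtracting the expected shift leaves a residual of 74.3 − (36) = 38.3 m north and 374.2 − (352) = 22.2 m east.
Residual distance = √(38.3² + 22.2²) = 44.2 m.

44 m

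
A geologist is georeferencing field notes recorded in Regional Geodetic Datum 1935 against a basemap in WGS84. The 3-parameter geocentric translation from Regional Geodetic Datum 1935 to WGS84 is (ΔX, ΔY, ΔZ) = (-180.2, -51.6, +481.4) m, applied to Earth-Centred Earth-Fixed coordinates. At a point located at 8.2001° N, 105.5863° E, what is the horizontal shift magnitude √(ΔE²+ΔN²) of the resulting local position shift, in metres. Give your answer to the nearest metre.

512 m

At φ = 8.2001°, λ = 105.5863°: sin φ = 0.142631, cos φ = 0.989776, sin λ = 0.963227, cos λ = -0.268690.
ΔE = −sin λ·ΔX + cos λ·ΔY = −(0.963227)·(-180.2) + (-0.268690)·(-51.6) = 187.44 m.
ΔN = −sin φ cos λ·ΔX − sin φ sin λ·ΔY + cos φ·ΔZ = −(0.142631)(-0.268690)(-180.2) − (0.142631)(0.963227)(-51.6) + (0.989776)(481.4) = 476.66 m.
Horizontal magnitude = √(ΔE² + ΔN²) = √(187.44² + 476.66²) = 512.19 m.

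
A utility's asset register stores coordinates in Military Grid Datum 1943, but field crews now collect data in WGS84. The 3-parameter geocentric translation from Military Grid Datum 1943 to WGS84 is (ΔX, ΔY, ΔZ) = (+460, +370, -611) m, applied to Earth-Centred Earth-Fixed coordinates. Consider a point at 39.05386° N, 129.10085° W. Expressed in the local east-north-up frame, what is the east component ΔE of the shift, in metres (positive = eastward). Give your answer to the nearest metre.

The local east axis at (φ, λ) is (−sin λ, cos λ, 0), so ΔE = −sin(-129.10085°)·460 + cos(-129.10085°)·370 = 123.62 m.

ΔE = 124 m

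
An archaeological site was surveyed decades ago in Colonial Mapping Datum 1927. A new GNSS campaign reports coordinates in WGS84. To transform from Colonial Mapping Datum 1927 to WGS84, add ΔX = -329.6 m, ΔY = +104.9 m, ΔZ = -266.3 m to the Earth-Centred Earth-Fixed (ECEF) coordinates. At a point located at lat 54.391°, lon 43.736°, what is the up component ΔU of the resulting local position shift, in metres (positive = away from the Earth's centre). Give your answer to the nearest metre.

ΔU = -313 m

At φ = 54.391°, λ = 43.736°: sin φ = 0.813009, cos φ = 0.582251, sin λ = 0.691337, cos λ = 0.722533.
ΔU = cos φ cos λ·ΔX + cos φ sin λ·ΔY + sin φ·ΔZ = (0.582251)(0.722533)(-329.6) + (0.582251)(0.691337)(104.9) + (0.813009)(-266.3) = -312.94 m.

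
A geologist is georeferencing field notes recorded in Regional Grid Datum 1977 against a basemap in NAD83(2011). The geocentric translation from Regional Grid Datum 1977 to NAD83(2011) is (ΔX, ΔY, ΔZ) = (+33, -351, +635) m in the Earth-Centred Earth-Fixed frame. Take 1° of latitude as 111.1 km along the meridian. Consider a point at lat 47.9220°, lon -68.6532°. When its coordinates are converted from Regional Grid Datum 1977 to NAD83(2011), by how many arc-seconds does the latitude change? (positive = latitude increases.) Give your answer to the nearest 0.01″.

sin φ = 0.742233, cos φ = 0.670142, sin λ = -0.931394, cos λ = 0.364012.
North component: ΔN = −sin φ cos λ·ΔX − sin φ sin λ·ΔY + cos φ·ΔZ = −(0.742233)(0.364012)(33) − (0.742233)(-0.931394)(-351) + (0.670142)(635) = 173.97 m.
1° of latitude spans 111100 m, so Δφ = 173.97 / 111100 × 3600 = 5.637″.

Δφ = 5.64″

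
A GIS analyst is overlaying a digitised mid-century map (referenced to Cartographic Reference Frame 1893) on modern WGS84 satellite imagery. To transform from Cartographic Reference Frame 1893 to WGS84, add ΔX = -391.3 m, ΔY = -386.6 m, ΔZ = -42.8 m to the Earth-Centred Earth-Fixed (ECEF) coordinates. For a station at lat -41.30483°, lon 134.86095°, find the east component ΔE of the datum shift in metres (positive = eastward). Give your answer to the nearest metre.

The local east axis at (φ, λ) is (−sin λ, cos λ, 0), so ΔE = −sin(134.86095°)·(-391.3) + cos(134.86095°)·(-386.6) = 550.06 m.

ΔE = 550 m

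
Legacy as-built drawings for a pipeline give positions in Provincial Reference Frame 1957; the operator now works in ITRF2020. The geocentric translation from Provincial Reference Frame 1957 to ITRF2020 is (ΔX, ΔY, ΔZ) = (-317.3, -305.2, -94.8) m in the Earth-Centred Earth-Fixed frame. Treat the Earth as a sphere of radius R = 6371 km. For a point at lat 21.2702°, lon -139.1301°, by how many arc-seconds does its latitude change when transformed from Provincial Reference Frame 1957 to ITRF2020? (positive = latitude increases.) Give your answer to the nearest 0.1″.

sin φ = 0.362767, cos φ = 0.931880, sin λ = -0.654344, cos λ = -0.756197.
North component: ΔN = −sin φ cos λ·ΔX − sin φ sin λ·ΔY + cos φ·ΔZ = −(0.362767)(-0.756197)(-317.3) − (0.362767)(-0.654344)(-305.2) + (0.931880)(-94.8) = -247.83 m.
1° of latitude spans πR/180 = 111195 m, so Δφ = -247.83 / 111195 × 3600 = -8.024″.

Δφ = -8.0″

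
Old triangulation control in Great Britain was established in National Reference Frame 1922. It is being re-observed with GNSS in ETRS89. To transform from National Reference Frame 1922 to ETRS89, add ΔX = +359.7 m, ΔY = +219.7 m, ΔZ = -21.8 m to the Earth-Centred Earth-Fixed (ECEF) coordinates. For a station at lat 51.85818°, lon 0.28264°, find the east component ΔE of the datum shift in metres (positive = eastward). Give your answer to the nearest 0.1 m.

At φ = 51.85818°, λ = 0.28264°: sin φ = 0.786484, cos φ = 0.617610, sin λ = 0.004933, cos λ = 0.999988.
ΔE = −sin λ·ΔX + cos λ·ΔY = −(0.004933)·(359.7) + (0.999988)·(219.7) = 217.92 m.

ΔE = 217.9 m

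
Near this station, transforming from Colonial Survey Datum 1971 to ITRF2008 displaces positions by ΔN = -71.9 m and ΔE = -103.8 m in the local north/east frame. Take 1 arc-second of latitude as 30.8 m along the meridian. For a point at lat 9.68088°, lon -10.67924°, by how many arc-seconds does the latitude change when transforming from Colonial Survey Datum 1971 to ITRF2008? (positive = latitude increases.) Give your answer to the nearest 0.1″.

1″ of latitude = 30.80 m, so Δφ = -71.9 / 30.80 = -2.334″.

Δφ = -2.3″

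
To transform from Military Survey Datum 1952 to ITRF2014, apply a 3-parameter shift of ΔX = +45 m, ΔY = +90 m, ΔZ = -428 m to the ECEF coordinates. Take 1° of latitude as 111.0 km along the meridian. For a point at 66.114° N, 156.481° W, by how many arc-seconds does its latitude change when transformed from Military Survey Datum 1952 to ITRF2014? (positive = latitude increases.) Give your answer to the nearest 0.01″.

Δφ = -3.33″

sin φ = 0.914353, cos φ = 0.404918, sin λ = -0.399053, cos λ = -0.916928.
North component: ΔN = −sin φ cos λ·ΔX − sin φ sin λ·ΔY + cos φ·ΔZ = −(0.914353)(-0.916928)(45) − (0.914353)(-0.399053)(90) + (0.404918)(-428) = -102.74 m.
1° of latitude spans 111000 m, so Δφ = -102.74 / 111000 × 3600 = -3.332″.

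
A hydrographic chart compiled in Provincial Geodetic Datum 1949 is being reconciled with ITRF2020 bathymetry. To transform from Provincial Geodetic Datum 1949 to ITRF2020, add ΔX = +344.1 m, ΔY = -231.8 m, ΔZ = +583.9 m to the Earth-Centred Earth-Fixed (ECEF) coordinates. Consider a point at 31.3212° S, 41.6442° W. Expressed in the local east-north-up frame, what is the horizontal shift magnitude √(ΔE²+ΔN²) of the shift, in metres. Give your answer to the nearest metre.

715 m

At φ = -31.3212°, λ = -41.6442°: sin φ = -0.519835, cos φ = 0.854267, sin λ = -0.664503, cos λ = 0.747286.
ΔE = −sin λ·ΔX + cos λ·ΔY = −(-0.664503)·(344.1) + (0.747286)·(-231.8) = 55.43 m.
ΔN = −sin φ cos λ·ΔX − sin φ sin λ·ΔY + cos φ·ΔZ = −(-0.519835)(0.747286)(344.1) − (-0.519835)(-0.664503)(-231.8) + (0.854267)(583.9) = 712.55 m.
Horizontal magnitude = √(ΔE² + ΔN²) = √(55.43² + 712.55²) = 714.70 m.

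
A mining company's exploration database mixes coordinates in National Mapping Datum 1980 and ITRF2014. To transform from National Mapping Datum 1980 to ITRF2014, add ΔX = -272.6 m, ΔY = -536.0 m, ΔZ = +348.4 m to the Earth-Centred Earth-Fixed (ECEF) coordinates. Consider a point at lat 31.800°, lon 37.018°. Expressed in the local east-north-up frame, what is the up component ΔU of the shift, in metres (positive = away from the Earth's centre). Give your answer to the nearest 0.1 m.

At φ = 31.800°, λ = 37.018°: sin φ = 0.526956, cos φ = 0.849893, sin λ = 0.602066, cos λ = 0.798446.
ΔU = cos φ cos λ·ΔX + cos φ sin λ·ΔY + sin φ·ΔZ = (0.849893)(0.798446)(-272.6) + (0.849893)(0.602066)(-536.0) + (0.526956)(348.4) = -275.66 m.

ΔU = -275.7 m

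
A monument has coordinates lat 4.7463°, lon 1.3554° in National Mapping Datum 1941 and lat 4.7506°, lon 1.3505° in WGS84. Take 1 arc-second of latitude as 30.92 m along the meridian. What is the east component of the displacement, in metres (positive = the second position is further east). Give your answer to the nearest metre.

Δφ = 4.7506° − 4.7463° = +0.0043°; Δλ = 1.3505° − 1.3554° = -0.0049°.
1° of latitude = 3600 × 30.92 = 111312 m.
ΔN = Δφ × 111312 = 478.6 m; ΔE = Δλ × 111312 × cos(4.7463°) = -0.0049 × 111312 × 0.996571 = -543.6 m.

ΔE = -544 m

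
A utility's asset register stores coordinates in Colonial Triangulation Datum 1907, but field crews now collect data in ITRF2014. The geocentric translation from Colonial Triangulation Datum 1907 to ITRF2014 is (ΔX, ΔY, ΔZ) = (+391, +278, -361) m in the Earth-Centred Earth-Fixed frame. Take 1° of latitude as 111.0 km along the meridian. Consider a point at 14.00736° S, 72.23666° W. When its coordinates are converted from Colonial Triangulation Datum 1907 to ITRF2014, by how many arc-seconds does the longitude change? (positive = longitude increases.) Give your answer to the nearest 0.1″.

Δλ = 15.3″

sin φ = -0.242047, cos φ = 0.970265, sin λ = -0.952325, cos λ = 0.305086.
East component: ΔE = −sin λ·ΔX + cos λ·ΔY = −(-0.952325)(391) + (0.305086)(278) = 457.17 m.
1° of latitude spans 111000 m; at latitude φ, 1° of longitude spans that × cos φ = 107699.4 m, so Δλ = 457.17 / 107699.4 × 3600 = 15.282″.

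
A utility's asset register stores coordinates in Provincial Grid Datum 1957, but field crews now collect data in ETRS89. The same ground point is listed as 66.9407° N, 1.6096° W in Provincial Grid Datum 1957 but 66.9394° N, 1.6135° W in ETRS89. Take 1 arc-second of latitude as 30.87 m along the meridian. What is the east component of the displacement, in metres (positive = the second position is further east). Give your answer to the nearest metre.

Δφ = 66.9394° − 66.9407° = -0.0013°; Δλ = -1.6135° − -1.6096° = -0.0039°.
1° of latitude = 3600 × 30.87 = 111132 m.
ΔN = Δφ × 111132 = -144.5 m; ΔE = Δλ × 111132 × cos(66.9407°) = -0.0039 × 111132 × 0.391684 = -169.8 m.

ΔE = -170 m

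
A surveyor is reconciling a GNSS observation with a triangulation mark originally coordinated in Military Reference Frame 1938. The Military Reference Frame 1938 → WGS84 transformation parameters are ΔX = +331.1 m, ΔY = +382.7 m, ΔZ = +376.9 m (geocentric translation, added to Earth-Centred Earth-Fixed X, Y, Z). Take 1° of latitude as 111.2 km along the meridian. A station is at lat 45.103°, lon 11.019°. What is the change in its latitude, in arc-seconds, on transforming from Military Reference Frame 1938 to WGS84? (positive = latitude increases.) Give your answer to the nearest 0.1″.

Δφ = -0.5″

sin φ = 0.708377, cos φ = 0.705834, sin λ = 0.191135, cos λ = 0.981564.
North component: ΔN = −sin φ cos λ·ΔX − sin φ sin λ·ΔY + cos φ·ΔZ = −(0.708377)(0.981564)(331.1) − (0.708377)(0.191135)(382.7) + (0.705834)(376.9) = -16.01 m.
1° of latitude spans 111200 m, so Δφ = -16.01 / 111200 × 3600 = -0.518″.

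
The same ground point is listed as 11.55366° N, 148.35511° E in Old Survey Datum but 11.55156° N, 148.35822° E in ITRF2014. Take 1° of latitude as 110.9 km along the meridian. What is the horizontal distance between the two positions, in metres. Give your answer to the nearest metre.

Δφ = 11.55156° − 11.55366° = -0.00210°; Δλ = 148.35822° − 148.35511° = +0.00311°.
ΔN = Δφ × 110900 = -232.9 m; ΔE = Δλ × 110900 × cos(11.55366°) = +0.00311 × 110900 × 0.979738 = 337.9 m.
Distance = √(ΔE² + ΔN²) = √(337.9² + (-232.9)²) = 410.4 m.

410 m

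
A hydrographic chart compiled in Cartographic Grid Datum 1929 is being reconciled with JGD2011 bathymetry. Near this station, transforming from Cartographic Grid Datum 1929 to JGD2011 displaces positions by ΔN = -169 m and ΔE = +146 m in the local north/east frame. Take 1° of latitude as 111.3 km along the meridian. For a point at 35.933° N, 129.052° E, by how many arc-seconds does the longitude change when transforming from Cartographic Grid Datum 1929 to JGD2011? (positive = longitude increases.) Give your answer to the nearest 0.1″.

Δλ = 5.8″

At latitude 35.933°, cos φ = 0.809704.
1° of longitude at this latitude = 111.3 × cos φ = 90.12 km, so Δλ = 146.0 / 90120.0 = 0.0016201° = 5.832″.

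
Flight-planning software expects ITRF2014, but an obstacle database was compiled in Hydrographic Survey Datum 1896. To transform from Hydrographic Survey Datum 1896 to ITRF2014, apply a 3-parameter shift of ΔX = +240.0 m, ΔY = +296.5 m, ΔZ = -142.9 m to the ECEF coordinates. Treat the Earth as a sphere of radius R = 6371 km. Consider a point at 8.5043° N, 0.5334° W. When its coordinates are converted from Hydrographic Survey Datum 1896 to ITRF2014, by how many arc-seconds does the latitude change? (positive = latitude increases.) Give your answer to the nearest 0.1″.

Δφ = -5.7″

sin φ = 0.147884, cos φ = 0.989005, sin λ = -0.009309, cos λ = 0.999957.
North component: ΔN = −sin φ cos λ·ΔX − sin φ sin λ·ΔY + cos φ·ΔZ = −(0.147884)(0.999957)(240.0) − (0.147884)(-0.009309)(296.5) + (0.989005)(-142.9) = -176.41 m.
1° of latitude spans πR/180 = 111195 m, so Δφ = -176.41 / 111195 × 3600 = -5.711″.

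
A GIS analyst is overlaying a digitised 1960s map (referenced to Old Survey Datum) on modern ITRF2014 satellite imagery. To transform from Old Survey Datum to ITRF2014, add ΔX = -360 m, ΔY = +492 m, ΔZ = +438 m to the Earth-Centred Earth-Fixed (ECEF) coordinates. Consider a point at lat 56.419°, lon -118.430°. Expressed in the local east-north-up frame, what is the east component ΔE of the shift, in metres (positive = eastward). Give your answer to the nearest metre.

ΔE = -551 m

At φ = 56.419°, λ = -118.430°: sin φ = 0.833105, cos φ = 0.553115, sin λ = -0.879399, cos λ = -0.476085.
ΔE = −sin λ·ΔX + cos λ·ΔY = −(-0.879399)·(-360) + (-0.476085)·(492) = -550.82 m.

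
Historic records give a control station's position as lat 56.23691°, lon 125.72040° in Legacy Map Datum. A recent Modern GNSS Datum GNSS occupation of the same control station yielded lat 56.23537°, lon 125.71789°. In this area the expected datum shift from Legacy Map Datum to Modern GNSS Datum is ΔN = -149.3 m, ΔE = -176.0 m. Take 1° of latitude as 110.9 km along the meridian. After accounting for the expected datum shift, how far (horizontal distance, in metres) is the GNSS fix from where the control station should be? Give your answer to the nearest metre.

Observed coordinate differences: Δφ = -0.00154°, Δλ = -0.00251°.
Converting to metres (1° lat = 110900 m, cos φ = 0.555760): observed ΔN = -170.8 m, observed ΔE = -154.7 m.
Subtracting the expected shift leaves a residual of -170.8 − (-149.3) = -21.5 m north and -154.7 − (-176.0) = 21.3 m east.
Residual distance = √((-21.5)² + 21.3²) = 30.3 m.

30 m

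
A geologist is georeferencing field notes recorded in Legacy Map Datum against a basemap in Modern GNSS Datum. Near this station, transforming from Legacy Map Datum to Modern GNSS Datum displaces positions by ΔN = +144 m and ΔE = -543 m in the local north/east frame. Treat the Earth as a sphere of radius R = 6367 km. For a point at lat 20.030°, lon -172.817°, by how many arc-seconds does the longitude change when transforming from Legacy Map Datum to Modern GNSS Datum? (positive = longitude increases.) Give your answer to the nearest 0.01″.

At latitude 20.030°, cos φ = 0.939513.
One radian of longitude at latitude φ spans R cos φ, so Δλ = ΔE / (R cos φ) = -543.0 / (6367000 × 0.939513) = -9.0774e-05 rad = -18.724″.

Δλ = -18.72″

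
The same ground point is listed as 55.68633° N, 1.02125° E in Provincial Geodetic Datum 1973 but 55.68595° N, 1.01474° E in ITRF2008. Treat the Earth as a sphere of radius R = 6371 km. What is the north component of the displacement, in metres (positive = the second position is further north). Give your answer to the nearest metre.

Δφ = 55.68595° − 55.68633° = -0.00038°; Δλ = 1.01474° − 1.02125° = -0.00651°.
1° along a meridian = πR/180 = 111195 m.
ΔN = Δφ × 111195 = -42.3 m; ΔE = Δλ × 111195 × cos(55.68633°) = -0.00651 × 111195 × 0.563723 = -408.1 m.

ΔN = -42 m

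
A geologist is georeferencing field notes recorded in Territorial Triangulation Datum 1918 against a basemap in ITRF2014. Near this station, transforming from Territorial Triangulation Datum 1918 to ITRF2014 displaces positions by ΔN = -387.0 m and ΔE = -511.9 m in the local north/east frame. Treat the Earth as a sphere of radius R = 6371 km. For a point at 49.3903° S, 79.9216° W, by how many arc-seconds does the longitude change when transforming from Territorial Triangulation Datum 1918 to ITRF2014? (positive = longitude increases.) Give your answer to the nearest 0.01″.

At latitude -49.3903°, cos φ = 0.650903.
One radian of longitude at latitude φ spans R cos φ, so Δλ = ΔE / (R cos φ) = -511.9 / (6371000 × 0.650903) = -1.2344e-04 rad = -25.462″.

Δλ = -25.46″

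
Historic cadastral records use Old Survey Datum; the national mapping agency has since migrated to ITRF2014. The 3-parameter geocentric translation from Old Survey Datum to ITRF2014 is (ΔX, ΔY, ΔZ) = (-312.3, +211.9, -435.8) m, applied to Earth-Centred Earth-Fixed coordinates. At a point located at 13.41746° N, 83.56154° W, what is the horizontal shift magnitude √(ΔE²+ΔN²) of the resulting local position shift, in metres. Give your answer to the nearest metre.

At φ = 13.41746°, λ = -83.56154°: sin φ = 0.232044, cos φ = 0.972705, sin λ = -0.993693, cos λ = 0.112136.
ΔE = −sin λ·ΔX + cos λ·ΔY = −(-0.993693)·(-312.3) + (0.112136)·(211.9) = -286.57 m.
ΔN = −sin φ cos λ·ΔX − sin φ sin λ·ΔY + cos φ·ΔZ = −(0.232044)(0.112136)(-312.3) − (0.232044)(-0.993693)(211.9) + (0.972705)(-435.8) = -366.92 m.
Horizontal magnitude = √(ΔE² + ΔN²) = √((-286.57)² + (-366.92)²) = 465.57 m.

466 m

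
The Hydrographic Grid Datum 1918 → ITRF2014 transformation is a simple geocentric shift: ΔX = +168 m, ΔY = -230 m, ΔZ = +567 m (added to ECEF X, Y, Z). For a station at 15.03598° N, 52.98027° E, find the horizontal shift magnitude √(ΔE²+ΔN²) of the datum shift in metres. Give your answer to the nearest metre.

631 m

The local east axis at (φ, λ) is (−sin λ, cos λ, 0), so ΔE = −sin(52.98027°)·168 + cos(52.98027°)·(-230) = -272.62 m.
The local north axis is (−sin φ cos λ, −sin φ sin λ, cos φ), giving ΔN = -26.241 + 47.641 + 547.588 = 568.99 m.
Horizontal magnitude = √(ΔE² + ΔN²) = √((-272.62)² + 568.99²) = 630.92 m.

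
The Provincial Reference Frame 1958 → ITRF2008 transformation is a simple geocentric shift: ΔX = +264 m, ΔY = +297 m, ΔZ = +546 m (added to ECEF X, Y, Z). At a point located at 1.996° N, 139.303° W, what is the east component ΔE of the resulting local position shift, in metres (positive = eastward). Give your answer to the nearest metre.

The local east axis at (φ, λ) is (−sin λ, cos λ, 0), so ΔE = −sin(-139.303°)·264 + cos(-139.303°)·297 = -53.03 m.

ΔE = -53 m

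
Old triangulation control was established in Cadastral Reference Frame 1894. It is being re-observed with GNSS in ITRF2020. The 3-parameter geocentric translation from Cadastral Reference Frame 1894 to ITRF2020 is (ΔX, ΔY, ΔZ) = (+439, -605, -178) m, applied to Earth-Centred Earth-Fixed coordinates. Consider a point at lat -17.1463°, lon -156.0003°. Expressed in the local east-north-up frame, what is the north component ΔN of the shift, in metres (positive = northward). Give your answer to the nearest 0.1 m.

At φ = -17.1463°, λ = -156.0003°: sin φ = -0.294813, cos φ = 0.955555, sin λ = -0.406732, cos λ = -0.913548.
ΔN = −sin φ cos λ·ΔX − sin φ sin λ·ΔY + cos φ·ΔZ = −(-0.294813)(-0.913548)(439) − (-0.294813)(-0.406732)(-605) + (0.955555)(-178) = -215.78 m.

ΔN = -215.8 m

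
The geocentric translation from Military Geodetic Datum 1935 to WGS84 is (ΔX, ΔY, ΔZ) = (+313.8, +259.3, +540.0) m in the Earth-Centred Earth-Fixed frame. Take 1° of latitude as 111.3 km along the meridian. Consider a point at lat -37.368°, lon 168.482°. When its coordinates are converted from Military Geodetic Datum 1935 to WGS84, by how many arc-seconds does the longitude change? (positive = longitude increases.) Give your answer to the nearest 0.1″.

Δλ = -12.9″

sin φ = -0.606932, cos φ = 0.794754, sin λ = 0.199676, cos λ = -0.979862.
East component: ΔE = −sin λ·ΔX + cos λ·ΔY = −(0.199676)(313.8) + (-0.979862)(259.3) = -316.74 m.
1° of latitude spans 111300 m; at latitude φ, 1° of longitude spans that × cos φ = 88456.1 m, so Δλ = -316.74 / 88456.1 × 3600 = -12.891″.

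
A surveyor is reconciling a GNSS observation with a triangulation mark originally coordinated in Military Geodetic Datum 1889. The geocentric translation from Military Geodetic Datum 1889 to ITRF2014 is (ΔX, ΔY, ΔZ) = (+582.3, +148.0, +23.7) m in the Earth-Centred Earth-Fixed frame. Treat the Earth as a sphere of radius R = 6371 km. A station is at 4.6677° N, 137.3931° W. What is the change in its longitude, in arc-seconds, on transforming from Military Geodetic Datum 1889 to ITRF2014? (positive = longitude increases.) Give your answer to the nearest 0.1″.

sin φ = 0.081377, cos φ = 0.996683, sin λ = -0.676965, cos λ = -0.736016.
East component: ΔE = −sin λ·ΔX + cos λ·ΔY = −(-0.676965)(582.3) + (-0.736016)(148.0) = 285.27 m.
1° of latitude spans πR/180 = 111195 m; at latitude φ, 1° of longitude spans that × cos φ = 110826.1 m, so Δλ = 285.27 / 110826.1 × 3600 = 9.266″.

Δλ = 9.3″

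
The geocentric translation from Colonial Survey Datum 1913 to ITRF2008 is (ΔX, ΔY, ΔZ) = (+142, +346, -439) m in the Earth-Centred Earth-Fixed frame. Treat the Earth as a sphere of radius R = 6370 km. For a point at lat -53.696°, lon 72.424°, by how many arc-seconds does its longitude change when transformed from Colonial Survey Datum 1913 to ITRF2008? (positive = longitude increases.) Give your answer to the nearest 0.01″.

Δλ = -1.69″

sin φ = -0.805887, cos φ = 0.592069, sin λ = 0.953317, cos λ = 0.301971.
East component: ΔE = −sin λ·ΔX + cos λ·ΔY = −(0.953317)(142) + (0.301971)(346) = -30.89 m.
1° of latitude spans πR/180 = 111177 m; at latitude φ, 1° of longitude spans that × cos φ = 65824.8 m, so Δλ = -30.89 / 65824.8 × 3600 = -1.689″.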